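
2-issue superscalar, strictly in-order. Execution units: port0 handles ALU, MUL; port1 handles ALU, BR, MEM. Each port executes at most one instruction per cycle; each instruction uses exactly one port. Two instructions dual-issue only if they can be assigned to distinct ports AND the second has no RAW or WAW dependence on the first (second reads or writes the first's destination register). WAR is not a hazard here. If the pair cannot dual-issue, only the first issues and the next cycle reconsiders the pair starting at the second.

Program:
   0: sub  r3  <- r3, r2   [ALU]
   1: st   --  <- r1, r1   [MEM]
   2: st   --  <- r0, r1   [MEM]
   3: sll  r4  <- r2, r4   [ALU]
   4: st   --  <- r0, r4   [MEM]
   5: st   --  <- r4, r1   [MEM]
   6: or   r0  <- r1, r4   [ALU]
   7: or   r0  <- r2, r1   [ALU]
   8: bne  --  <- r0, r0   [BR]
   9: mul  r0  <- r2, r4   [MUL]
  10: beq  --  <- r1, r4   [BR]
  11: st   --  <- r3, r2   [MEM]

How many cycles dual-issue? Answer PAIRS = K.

[0] i0&i1  sub.ALU;st.MEM  -- pair
[1] i2&i3  st.MEM;sll.ALU  -- pair
[2] i4  st.MEM  -- no-port MEM/MEM
[3] i5&i6  st.MEM;or.ALU  -- pair
[4] i7  or.ALU  -- RAW r0
[5] i8&i9  bne.BR;mul.MUL  -- pair
[6] i10  beq.BR  -- no-port BR/MEM
[7] i11  st.MEM  -- tail

PAIRS = 4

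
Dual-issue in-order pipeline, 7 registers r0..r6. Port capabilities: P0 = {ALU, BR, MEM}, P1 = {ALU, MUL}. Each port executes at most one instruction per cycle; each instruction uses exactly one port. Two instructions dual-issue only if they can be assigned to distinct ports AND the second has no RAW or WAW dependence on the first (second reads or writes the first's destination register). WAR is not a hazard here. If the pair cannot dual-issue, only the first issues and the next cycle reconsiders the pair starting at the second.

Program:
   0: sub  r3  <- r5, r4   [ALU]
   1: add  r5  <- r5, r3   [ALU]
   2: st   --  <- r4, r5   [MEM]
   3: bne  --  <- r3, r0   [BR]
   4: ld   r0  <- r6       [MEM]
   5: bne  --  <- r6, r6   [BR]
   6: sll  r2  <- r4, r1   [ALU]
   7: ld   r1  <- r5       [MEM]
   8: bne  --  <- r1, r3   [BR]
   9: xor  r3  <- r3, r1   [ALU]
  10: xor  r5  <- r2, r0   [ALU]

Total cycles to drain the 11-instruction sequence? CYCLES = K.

CYCLES = 9

c0: i0 sub  RAW r3
c1: i1 add  RAW r5
c2: i2 st  no-port MEM/BR
c3: i3 bne  no-port BR/MEM
c4: i4 ld  no-port MEM/BR
c5: i5&i6 bne/sll  dual
c6: i7 ld  no-port MEM/BR
c7: i8&i9 bne/xor  dual
c8: i10 xor  tail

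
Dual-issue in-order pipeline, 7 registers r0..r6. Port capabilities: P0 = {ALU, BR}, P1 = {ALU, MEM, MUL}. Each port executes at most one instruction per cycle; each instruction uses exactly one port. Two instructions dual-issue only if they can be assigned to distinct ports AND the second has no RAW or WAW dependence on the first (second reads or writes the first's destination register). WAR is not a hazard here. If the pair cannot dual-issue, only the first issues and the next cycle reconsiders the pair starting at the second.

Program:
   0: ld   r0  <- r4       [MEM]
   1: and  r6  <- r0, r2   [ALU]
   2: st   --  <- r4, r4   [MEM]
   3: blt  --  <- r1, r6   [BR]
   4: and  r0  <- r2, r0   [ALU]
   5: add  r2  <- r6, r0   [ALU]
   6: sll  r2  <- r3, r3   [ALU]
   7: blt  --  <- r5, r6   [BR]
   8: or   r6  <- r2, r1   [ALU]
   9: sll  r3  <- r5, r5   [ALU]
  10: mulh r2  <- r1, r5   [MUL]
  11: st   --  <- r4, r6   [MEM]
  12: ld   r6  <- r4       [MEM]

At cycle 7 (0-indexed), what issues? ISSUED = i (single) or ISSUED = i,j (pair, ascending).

#0 head=0: ld i0 RAW r0
#1 head=1: and/st i1,i2 dual
#2 head=3: blt/and i3,i4 dual
#3 head=5: add i5 WAW r2
#4 head=6: sll/blt i6,i7 dual
#5 head=8: or/sll i8,i9 dual
#6 head=10: mulh i10 no-port MUL/MEM
#7 head=11: st i11 no-port MEM/MEM
#8 head=12: ld i12 tail

ISSUED = 11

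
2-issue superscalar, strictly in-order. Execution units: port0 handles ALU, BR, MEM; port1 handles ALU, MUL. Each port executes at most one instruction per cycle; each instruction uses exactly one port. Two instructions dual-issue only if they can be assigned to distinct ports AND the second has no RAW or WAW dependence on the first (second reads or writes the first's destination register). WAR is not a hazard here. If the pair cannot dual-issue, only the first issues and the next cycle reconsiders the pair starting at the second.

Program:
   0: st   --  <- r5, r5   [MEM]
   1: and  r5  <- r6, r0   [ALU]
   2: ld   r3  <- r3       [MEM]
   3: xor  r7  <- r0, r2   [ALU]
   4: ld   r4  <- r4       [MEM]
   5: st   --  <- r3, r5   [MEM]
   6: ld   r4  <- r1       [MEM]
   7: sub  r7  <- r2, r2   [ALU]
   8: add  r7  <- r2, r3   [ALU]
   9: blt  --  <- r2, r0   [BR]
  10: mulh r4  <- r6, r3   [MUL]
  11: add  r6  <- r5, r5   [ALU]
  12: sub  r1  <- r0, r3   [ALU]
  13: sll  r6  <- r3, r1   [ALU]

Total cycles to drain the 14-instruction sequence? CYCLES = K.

#0 head=0: st.MEM;and.ALU i0/i1 dual
#1 head=2: ld.MEM;xor.ALU i2/i3 dual
#2 head=4: ld.MEM i4 no-port MEM/MEM
#3 head=5: st.MEM i5 no-port MEM/MEM
#4 head=6: ld.MEM;sub.ALU i6/i7 dual
#5 head=8: add.ALU;blt.BR i8/i9 dual
#6 head=10: mulh.MUL;add.ALU i10/i11 dual
#7 head=12: sub.ALU i12 RAW r1
#8 head=13: sll.ALU i13 tail

CYCLES = 9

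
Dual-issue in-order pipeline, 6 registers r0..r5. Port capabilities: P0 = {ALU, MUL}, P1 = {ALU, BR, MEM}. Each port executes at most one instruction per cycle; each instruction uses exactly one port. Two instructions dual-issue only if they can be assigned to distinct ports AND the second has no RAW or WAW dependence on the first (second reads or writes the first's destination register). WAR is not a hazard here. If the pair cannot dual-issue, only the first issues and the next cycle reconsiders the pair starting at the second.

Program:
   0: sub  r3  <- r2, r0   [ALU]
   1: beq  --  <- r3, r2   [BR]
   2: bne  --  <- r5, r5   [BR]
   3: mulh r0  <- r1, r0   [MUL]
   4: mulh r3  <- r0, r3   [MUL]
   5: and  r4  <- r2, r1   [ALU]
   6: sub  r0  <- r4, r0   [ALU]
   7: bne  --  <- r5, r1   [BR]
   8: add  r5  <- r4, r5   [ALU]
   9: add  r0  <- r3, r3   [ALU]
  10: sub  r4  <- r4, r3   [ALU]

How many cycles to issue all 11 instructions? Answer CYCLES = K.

  cy0 -> i0 (sub.ALU) RAW r3
  cy1 -> i1 (beq.BR) no-port BR/BR
  cy2 -> i2/i3 (bne.BR+mulh.MUL) dual
  cy3 -> i4/i5 (mulh.MUL+and.ALU) dual
  cy4 -> i6/i7 (sub.ALU+bne.BR) dual
  cy5 -> i8/i9 (add.ALU+add.ALU) dual
  cy6 -> i10 (sub.ALU) tail

CYCLES = 7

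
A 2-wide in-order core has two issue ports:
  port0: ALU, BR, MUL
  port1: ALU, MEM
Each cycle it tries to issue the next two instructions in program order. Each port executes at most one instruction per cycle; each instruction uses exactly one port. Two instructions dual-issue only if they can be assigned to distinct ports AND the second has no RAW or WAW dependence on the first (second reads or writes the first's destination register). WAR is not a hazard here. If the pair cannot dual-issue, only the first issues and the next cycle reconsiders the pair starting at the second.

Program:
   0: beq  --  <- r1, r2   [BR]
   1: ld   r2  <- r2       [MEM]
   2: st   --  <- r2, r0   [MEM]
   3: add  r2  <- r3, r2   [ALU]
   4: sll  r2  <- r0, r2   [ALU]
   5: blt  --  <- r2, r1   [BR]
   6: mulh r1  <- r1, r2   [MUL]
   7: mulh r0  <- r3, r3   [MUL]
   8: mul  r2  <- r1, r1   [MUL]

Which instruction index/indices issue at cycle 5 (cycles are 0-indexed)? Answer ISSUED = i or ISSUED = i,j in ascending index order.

0. beq.BR;ld.MEM @i0,i1  | pair
1. st.MEM;add.ALU @i2,i3  | pair
2. sll.ALU @i4  | RAW r2
3. blt.BR @i5  | no-port BR/MUL
4. mulh.MUL @i6  | no-port MUL/MUL
5. mulh.MUL @i7  | no-port MUL/MUL
6. mul.MUL @i8  | tail

ISSUED = 7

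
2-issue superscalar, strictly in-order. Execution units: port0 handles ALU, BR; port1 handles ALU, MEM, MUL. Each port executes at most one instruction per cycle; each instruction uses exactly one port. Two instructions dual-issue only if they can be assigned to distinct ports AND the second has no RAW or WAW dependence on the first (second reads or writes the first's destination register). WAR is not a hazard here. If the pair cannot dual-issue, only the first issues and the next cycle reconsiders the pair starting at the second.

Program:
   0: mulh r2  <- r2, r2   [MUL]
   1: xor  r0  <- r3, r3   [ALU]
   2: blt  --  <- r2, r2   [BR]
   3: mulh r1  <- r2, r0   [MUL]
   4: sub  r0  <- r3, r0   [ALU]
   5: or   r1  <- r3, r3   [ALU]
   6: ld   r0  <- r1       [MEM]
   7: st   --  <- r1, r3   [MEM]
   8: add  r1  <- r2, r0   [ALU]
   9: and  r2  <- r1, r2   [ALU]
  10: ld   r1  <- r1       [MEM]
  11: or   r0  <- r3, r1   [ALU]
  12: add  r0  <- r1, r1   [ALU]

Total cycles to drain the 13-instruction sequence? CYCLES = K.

0. mulh+xor @i0+i1  | pair
1. blt+mulh @i2+i3  | pair
2. sub+or @i4+i5  | pair
3. ld @i6  | no-port MEM/MEM
4. st+add @i7+i8  | pair
5. and+ld @i9+i10  | pair
6. or @i11  | WAW r0
7. add @i12  | tail

CYCLES = 8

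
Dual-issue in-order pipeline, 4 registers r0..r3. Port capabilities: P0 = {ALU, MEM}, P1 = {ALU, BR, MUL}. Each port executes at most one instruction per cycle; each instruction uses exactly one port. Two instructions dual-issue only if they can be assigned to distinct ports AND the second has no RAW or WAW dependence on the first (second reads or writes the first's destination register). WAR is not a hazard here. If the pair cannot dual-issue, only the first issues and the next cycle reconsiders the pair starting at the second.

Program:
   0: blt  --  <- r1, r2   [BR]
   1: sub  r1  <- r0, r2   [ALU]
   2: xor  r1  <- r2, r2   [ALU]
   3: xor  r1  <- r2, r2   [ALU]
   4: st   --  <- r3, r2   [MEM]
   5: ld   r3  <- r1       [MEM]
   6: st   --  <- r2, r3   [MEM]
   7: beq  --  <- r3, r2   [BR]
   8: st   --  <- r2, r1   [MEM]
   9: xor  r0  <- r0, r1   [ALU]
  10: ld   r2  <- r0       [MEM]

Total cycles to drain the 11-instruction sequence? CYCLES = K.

#0 head=0: blt.BR sub.ALU i0/i1 pair
#1 head=2: xor.ALU i2 WAW r1
#2 head=3: xor.ALU st.MEM i3/i4 pair
#3 head=5: ld.MEM i5 no-port MEM/MEM
#4 head=6: st.MEM beq.BR i6/i7 pair
#5 head=8: st.MEM xor.ALU i8/i9 pair
#6 head=10: ld.MEM i10 tail

CYCLES = 7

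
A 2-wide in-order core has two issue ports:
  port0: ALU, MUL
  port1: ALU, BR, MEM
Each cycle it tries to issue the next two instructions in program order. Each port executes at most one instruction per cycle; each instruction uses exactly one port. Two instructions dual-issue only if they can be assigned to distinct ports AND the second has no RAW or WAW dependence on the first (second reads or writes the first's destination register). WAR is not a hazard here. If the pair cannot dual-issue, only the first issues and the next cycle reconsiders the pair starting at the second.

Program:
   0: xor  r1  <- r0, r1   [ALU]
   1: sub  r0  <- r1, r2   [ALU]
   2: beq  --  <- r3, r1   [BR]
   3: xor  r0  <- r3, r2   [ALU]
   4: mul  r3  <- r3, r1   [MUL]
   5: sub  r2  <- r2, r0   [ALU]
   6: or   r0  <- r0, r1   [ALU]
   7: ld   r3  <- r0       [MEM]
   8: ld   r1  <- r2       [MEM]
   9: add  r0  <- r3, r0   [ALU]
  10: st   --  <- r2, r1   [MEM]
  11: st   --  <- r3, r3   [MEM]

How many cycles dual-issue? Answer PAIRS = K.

PAIRS = 4

#0 head=0: xor.ALU i0 RAW r1
#1 head=1: sub.ALU;beq.BR i1&i2 pair
#2 head=3: xor.ALU;mul.MUL i3&i4 pair
#3 head=5: sub.ALU;or.ALU i5&i6 pair
#4 head=7: ld.MEM i7 no-port MEM/MEM
#5 head=8: ld.MEM;add.ALU i8&i9 pair
#6 head=10: st.MEM i10 no-port MEM/MEM
#7 head=11: st.MEM i11 tail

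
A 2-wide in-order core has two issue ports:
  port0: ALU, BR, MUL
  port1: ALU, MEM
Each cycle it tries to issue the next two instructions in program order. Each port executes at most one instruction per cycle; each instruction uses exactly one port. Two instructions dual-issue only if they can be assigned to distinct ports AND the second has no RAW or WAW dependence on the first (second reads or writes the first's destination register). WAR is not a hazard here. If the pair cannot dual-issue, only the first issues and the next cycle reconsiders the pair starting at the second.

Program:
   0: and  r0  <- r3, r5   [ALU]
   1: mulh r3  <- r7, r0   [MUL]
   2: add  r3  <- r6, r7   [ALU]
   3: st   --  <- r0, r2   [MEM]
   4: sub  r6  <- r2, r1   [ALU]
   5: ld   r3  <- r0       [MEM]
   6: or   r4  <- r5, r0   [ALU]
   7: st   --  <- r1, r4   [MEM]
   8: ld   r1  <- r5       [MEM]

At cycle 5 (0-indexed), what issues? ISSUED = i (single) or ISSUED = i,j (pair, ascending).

#0 head=0: and.ALU i0 RAW r0
#1 head=1: mulh.MUL i1 WAW r3
#2 head=2: add.ALU;st.MEM i2+i3 pair
#3 head=4: sub.ALU;ld.MEM i4+i5 pair
#4 head=6: or.ALU i6 RAW r4
#5 head=7: st.MEM i7 no-port MEM/MEM
#6 head=8: ld.MEM i8 tail

ISSUED = 7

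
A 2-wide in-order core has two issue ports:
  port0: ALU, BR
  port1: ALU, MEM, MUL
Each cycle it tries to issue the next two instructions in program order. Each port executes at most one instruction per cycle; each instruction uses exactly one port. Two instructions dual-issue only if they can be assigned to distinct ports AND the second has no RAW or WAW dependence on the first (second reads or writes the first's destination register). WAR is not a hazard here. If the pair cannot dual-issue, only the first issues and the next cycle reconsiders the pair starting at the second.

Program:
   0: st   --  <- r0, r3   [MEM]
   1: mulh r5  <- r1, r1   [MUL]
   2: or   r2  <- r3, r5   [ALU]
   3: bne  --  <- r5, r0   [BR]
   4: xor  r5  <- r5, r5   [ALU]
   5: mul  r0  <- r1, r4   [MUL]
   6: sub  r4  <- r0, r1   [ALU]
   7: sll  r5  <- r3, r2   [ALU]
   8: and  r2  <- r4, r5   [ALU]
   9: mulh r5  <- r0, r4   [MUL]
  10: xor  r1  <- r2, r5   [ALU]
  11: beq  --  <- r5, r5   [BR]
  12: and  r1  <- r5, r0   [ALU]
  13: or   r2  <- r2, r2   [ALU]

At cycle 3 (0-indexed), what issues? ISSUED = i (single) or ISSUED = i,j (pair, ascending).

[0] i0  st  -- no-port MEM/MUL
[1] i1  mulh  -- RAW r5
[2] i2&i3  or bne  -- pair
[3] i4&i5  xor mul  -- pair
[4] i6&i7  sub sll  -- pair
[5] i8&i9  and mulh  -- pair
[6] i10&i11  xor beq  -- pair
[7] i12&i13  and or  -- pair

ISSUED = 4,5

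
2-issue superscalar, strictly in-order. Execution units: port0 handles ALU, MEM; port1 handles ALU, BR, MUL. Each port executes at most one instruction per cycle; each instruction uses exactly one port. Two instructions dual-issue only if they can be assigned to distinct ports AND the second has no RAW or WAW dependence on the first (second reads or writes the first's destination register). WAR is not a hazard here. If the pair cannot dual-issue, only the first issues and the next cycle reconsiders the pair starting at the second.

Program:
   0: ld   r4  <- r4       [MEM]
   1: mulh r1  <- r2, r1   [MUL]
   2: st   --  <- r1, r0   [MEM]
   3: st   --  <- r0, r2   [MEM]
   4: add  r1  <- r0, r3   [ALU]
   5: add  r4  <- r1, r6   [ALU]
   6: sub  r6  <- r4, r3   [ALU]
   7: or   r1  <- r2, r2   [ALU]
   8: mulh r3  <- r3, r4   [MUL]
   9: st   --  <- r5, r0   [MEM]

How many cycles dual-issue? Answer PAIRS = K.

PAIRS = 4

t=0 i0&i1:ld mulh ; pair
t=1 i2:st ; no-port MEM/MEM
t=2 i3&i4:st add ; pair
t=3 i5:add ; RAW r4
t=4 i6&i7:sub or ; pair
t=5 i8&i9:mulh st ; pair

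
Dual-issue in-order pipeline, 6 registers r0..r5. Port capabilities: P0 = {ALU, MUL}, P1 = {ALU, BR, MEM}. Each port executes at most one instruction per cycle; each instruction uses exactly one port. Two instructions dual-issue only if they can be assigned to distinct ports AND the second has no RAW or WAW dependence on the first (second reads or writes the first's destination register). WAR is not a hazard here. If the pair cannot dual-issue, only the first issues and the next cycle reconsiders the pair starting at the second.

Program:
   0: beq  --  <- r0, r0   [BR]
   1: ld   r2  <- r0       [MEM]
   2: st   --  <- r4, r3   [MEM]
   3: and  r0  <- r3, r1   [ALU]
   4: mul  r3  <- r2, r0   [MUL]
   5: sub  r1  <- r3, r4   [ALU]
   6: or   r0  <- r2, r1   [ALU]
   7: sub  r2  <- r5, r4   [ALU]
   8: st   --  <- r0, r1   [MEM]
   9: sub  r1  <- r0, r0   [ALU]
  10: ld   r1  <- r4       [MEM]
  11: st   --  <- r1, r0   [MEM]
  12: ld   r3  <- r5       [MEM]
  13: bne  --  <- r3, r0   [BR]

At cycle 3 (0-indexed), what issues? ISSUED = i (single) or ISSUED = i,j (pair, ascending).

ISSUED = 4

[0] i0  beq  -- no-port BR/MEM
[1] i1  ld  -- no-port MEM/MEM
[2] i2&i3  st;and  -- pair
[3] i4  mul  -- RAW r3
[4] i5  sub  -- RAW r1
[5] i6&i7  or;sub  -- pair
[6] i8&i9  st;sub  -- pair
[7] i10  ld  -- no-port MEM/MEM
[8] i11  st  -- no-port MEM/MEM
[9] i12  ld  -- no-port MEM/BR
[10] i13  bne  -- tail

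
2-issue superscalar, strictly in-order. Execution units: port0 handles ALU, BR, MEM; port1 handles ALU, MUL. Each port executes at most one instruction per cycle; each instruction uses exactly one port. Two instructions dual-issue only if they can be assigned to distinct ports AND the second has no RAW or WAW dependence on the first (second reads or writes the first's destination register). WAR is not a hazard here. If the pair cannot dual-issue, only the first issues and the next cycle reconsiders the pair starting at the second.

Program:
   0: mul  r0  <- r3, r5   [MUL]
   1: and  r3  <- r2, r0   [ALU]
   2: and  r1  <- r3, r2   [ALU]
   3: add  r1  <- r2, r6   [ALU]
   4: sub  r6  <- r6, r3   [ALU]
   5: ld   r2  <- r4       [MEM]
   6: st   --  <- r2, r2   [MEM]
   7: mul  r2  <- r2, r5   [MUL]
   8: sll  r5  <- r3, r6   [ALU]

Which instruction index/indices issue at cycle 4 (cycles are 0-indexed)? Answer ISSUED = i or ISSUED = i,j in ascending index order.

ISSUED = 5

t=0 i0:mul ; RAW r0
t=1 i1:and ; RAW r3
t=2 i2:and ; WAW r1
t=3 i3,i4:add/sub ; pair
t=4 i5:ld ; no-port MEM/MEM
t=5 i6,i7:st/mul ; pair
t=6 i8:sll ; tail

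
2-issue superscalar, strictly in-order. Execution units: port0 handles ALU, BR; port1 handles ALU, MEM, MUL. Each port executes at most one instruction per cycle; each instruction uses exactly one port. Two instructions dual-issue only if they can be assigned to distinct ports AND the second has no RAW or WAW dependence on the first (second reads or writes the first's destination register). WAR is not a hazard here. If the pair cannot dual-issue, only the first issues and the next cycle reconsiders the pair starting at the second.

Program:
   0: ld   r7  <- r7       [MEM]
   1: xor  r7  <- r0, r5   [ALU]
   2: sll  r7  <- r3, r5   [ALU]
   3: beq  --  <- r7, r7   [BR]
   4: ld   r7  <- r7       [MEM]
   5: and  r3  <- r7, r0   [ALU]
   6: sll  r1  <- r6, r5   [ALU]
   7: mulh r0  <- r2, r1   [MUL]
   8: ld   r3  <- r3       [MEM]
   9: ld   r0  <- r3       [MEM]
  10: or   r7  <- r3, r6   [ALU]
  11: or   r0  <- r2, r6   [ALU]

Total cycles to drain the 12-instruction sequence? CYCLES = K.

CYCLES = 9

#0 head=0: ld.MEM i0 WAW r7
#1 head=1: xor.ALU i1 WAW r7
#2 head=2: sll.ALU i2 RAW r7
#3 head=3: beq.BR+ld.MEM i3,i4 2-wide
#4 head=5: and.ALU+sll.ALU i5,i6 2-wide
#5 head=7: mulh.MUL i7 no-port MUL/MEM
#6 head=8: ld.MEM i8 no-port MEM/MEM
#7 head=9: ld.MEM+or.ALU i9,i10 2-wide
#8 head=11: or.ALU i11 tail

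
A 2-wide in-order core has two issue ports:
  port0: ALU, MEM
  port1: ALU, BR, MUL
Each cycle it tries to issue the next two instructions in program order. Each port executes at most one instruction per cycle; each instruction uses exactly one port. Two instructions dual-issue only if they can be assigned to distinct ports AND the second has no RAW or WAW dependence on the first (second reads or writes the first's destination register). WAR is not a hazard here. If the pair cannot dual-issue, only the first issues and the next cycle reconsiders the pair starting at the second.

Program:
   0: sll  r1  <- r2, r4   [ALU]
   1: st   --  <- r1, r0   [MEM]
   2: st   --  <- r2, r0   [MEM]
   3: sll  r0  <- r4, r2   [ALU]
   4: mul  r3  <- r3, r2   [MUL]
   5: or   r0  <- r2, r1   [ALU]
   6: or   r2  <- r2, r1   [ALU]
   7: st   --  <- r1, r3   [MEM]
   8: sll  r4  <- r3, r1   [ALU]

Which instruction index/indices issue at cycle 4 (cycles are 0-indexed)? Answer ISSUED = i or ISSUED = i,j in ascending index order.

c0: i0 sll  RAW r1
c1: i1 st  no-port MEM/MEM
c2: i2,i3 st;sll  2-wide
c3: i4,i5 mul;or  2-wide
c4: i6,i7 or;st  2-wide
c5: i8 sll  tail

ISSUED = 6,7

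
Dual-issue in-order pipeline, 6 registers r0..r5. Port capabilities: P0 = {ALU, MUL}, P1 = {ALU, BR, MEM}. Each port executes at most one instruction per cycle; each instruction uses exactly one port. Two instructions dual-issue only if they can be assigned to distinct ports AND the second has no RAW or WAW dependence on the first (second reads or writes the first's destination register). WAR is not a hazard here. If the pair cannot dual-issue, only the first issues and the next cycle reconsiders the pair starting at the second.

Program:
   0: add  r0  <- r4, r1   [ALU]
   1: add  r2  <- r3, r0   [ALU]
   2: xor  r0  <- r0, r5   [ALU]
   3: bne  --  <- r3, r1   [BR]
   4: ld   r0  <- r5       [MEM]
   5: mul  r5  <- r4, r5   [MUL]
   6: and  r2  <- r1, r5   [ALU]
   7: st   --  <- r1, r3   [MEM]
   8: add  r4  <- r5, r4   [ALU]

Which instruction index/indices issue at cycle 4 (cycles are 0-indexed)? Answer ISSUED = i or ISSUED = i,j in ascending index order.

ISSUED = 6,7

[0] i0  add  -- RAW r0
[1] i1/i2  add/xor  -- pair
[2] i3  bne  -- no-port BR/MEM
[3] i4/i5  ld/mul  -- pair
[4] i6/i7  and/st  -- pair
[5] i8  add  -- tail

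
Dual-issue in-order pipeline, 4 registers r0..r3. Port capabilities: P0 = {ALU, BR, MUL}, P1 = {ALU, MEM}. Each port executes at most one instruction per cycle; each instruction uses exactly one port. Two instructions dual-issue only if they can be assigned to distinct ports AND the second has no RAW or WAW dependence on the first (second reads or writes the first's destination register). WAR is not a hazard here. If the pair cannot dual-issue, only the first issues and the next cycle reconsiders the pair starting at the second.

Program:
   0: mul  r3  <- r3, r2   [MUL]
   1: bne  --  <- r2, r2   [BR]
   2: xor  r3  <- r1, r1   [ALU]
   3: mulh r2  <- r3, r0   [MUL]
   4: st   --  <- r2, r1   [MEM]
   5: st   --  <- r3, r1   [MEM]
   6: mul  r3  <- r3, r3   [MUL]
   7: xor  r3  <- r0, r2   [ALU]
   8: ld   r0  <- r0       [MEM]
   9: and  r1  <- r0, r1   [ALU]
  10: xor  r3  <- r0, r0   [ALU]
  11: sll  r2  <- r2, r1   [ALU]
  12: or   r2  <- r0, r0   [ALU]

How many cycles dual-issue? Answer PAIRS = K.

PAIRS = 4

  cy0 -> i0 (mul) no-port MUL/BR
  cy1 -> i1,i2 (bne xor) dual
  cy2 -> i3 (mulh) RAW r2
  cy3 -> i4 (st) no-port MEM/MEM
  cy4 -> i5,i6 (st mul) dual
  cy5 -> i7,i8 (xor ld) dual
  cy6 -> i9,i10 (and xor) dual
  cy7 -> i11 (sll) WAW r2
  cy8 -> i12 (or) tail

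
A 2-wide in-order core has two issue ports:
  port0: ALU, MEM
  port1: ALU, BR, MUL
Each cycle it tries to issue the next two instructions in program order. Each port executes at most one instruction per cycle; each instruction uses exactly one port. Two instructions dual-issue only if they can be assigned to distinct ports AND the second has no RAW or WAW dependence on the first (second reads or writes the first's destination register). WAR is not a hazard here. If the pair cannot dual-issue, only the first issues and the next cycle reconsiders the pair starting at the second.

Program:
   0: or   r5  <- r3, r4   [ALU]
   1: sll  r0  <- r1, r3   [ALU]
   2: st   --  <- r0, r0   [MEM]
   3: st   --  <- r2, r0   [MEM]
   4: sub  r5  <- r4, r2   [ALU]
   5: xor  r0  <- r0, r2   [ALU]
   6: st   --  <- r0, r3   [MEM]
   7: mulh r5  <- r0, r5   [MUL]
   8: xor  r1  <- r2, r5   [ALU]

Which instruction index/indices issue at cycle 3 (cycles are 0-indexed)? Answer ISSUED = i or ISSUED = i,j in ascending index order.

ISSUED = 5

t=0 i0,i1:or.ALU sll.ALU ; 2-wide
t=1 i2:st.MEM ; no-port MEM/MEM
t=2 i3,i4:st.MEM sub.ALU ; 2-wide
t=3 i5:xor.ALU ; RAW r0
t=4 i6,i7:st.MEM mulh.MUL ; 2-wide
t=5 i8:xor.ALU ; tail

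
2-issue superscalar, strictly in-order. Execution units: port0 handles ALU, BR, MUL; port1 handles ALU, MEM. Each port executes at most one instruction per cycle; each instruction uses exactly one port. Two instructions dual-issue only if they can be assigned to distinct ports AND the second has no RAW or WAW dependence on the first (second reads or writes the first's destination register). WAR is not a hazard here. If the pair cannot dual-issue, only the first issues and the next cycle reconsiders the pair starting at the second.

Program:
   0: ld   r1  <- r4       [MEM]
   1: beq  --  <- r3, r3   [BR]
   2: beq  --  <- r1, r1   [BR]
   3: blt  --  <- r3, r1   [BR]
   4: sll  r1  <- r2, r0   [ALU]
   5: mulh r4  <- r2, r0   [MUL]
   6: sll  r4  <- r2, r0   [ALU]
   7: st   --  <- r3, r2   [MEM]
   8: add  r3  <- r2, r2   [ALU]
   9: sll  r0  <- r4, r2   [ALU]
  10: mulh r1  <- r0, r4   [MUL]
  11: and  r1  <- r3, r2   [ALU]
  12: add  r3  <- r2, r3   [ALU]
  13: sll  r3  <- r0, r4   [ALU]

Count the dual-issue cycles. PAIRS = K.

0. ld;beq @i0+i1  | pair
1. beq @i2  | no-port BR/BR
2. blt;sll @i3+i4  | pair
3. mulh @i5  | WAW r4
4. sll;st @i6+i7  | pair
5. add;sll @i8+i9  | pair
6. mulh @i10  | WAW r1
7. and;add @i11+i12  | pair
8. sll @i13  | tail

PAIRS = 5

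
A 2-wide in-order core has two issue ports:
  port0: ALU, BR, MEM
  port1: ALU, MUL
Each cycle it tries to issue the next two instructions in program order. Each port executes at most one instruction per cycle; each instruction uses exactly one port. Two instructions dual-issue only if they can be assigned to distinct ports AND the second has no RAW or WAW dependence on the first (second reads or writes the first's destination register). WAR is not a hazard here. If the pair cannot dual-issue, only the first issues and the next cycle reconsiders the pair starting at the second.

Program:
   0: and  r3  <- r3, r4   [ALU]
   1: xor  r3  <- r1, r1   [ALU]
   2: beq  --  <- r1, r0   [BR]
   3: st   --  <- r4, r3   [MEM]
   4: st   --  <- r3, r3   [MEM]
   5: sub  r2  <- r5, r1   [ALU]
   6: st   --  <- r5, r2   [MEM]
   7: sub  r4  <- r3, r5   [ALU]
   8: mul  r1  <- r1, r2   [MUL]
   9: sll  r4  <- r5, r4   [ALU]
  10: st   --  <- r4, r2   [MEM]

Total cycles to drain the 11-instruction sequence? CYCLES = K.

CYCLES = 7

  cy0 -> i0 (and) WAW r3
  cy1 -> i1&i2 (xor beq) pair
  cy2 -> i3 (st) no-port MEM/MEM
  cy3 -> i4&i5 (st sub) pair
  cy4 -> i6&i7 (st sub) pair
  cy5 -> i8&i9 (mul sll) pair
  cy6 -> i10 (st) tail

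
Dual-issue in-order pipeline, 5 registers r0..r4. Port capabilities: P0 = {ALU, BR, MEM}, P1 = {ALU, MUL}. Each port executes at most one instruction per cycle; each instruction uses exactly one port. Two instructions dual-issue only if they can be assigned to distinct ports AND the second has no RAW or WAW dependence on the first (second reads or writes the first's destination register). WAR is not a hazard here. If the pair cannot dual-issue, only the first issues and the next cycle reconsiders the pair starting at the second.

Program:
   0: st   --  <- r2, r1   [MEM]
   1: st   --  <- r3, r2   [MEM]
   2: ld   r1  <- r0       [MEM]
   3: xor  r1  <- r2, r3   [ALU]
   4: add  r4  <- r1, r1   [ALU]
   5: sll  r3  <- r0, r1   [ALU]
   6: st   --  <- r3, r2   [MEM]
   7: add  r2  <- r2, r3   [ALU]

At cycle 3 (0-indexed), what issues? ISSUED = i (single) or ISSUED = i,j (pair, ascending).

ISSUED = 3

[0] i0  st  -- no-port MEM/MEM
[1] i1  st  -- no-port MEM/MEM
[2] i2  ld  -- WAW r1
[3] i3  xor  -- RAW r1
[4] i4+i5  add+sll  -- 2-wide
[5] i6+i7  st+add  -- 2-wide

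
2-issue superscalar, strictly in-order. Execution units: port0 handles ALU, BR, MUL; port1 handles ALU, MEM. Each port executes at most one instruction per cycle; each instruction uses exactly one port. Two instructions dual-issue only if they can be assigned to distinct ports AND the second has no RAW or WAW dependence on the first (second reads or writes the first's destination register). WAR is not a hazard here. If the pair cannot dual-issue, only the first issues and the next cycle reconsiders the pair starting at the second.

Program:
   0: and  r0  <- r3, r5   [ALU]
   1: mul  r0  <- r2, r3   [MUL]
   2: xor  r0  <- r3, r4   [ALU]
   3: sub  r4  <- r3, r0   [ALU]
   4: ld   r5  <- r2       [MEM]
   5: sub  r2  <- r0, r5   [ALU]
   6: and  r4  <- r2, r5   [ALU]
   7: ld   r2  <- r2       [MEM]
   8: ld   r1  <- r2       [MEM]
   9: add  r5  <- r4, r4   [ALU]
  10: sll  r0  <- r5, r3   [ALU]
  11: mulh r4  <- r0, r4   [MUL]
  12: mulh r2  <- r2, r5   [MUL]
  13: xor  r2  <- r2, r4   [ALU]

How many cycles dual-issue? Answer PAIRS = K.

PAIRS = 3

[0] i0  and.ALU  -- WAW r0
[1] i1  mul.MUL  -- WAW r0
[2] i2  xor.ALU  -- RAW r0
[3] i3+i4  sub.ALU;ld.MEM  -- pair
[4] i5  sub.ALU  -- RAW r2
[5] i6+i7  and.ALU;ld.MEM  -- pair
[6] i8+i9  ld.MEM;add.ALU  -- pair
[7] i10  sll.ALU  -- RAW r0
[8] i11  mulh.MUL  -- no-port MUL/MUL
[9] i12  mulh.MUL  -- RAW+WAW r2
[10] i13  xor.ALU  -- tail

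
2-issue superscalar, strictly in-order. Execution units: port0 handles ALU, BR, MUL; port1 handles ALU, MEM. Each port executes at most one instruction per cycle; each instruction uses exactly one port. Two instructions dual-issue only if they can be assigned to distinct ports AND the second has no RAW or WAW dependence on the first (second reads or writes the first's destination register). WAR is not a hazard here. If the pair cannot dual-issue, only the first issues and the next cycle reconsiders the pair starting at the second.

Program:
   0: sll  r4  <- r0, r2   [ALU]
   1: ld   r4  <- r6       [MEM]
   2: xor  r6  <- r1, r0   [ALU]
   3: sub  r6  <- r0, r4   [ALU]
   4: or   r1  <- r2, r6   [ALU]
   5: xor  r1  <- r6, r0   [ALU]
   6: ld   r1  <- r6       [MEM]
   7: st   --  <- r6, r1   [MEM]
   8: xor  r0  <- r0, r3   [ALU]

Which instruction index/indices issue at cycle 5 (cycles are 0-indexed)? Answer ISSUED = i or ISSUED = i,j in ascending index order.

c0: i0 sll  WAW r4
c1: i1+i2 ld/xor  dual
c2: i3 sub  RAW r6
c3: i4 or  WAW r1
c4: i5 xor  WAW r1
c5: i6 ld  no-port MEM/MEM
c6: i7+i8 st/xor  dual

ISSUED = 6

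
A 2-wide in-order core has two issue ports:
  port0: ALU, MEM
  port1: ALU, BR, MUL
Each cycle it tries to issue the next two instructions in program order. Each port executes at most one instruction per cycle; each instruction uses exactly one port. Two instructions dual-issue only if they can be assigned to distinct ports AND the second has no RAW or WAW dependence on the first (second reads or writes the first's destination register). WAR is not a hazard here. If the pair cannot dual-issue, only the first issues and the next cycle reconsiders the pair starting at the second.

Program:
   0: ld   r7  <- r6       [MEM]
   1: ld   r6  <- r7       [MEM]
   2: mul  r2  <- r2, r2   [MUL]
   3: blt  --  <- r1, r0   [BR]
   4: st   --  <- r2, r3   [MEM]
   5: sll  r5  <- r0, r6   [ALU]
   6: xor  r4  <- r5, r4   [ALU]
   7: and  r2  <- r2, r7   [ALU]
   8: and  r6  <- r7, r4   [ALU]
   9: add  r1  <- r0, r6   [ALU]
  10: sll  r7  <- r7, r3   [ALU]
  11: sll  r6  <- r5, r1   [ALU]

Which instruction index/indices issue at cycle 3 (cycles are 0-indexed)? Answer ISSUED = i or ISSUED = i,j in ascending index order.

t=0 i0:ld ; no-port MEM/MEM
t=1 i1+i2:ld+mul ; pair
t=2 i3+i4:blt+st ; pair
t=3 i5:sll ; RAW r5
t=4 i6+i7:xor+and ; pair
t=5 i8:and ; RAW r6
t=6 i9+i10:add+sll ; pair
t=7 i11:sll ; tail

ISSUED = 5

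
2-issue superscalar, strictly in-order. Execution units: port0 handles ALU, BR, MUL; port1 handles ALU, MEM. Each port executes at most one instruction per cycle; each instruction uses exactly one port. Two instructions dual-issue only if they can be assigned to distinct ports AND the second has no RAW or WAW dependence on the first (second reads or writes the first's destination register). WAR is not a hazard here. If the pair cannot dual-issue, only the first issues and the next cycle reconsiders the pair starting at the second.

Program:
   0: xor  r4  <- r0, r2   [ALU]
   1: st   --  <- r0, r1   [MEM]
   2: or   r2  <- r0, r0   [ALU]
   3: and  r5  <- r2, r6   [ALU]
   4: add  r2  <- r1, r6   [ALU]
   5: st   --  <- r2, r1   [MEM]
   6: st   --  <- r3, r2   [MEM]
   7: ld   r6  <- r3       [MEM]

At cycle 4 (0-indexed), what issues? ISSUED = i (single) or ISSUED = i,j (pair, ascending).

ISSUED = 6

  cy0 -> i0/i1 (xor.ALU+st.MEM) dual
  cy1 -> i2 (or.ALU) RAW r2
  cy2 -> i3/i4 (and.ALU+add.ALU) dual
  cy3 -> i5 (st.MEM) no-port MEM/MEM
  cy4 -> i6 (st.MEM) no-port MEM/MEM
  cy5 -> i7 (ld.MEM) tail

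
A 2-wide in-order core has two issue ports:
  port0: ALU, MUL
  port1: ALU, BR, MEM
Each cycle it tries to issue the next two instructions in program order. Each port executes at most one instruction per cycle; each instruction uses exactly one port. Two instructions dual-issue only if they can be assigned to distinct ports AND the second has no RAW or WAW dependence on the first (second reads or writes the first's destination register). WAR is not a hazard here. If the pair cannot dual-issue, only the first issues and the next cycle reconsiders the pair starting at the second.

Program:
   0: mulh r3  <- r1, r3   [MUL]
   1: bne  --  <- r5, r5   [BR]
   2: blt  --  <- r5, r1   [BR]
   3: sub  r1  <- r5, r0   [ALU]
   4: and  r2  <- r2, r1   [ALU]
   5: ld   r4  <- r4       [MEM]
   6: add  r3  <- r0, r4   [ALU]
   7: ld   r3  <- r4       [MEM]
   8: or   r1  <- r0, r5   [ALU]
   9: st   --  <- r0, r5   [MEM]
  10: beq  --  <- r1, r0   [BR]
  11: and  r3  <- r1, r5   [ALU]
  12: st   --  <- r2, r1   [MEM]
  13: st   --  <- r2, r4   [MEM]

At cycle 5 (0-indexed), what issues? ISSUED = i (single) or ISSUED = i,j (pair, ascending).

ISSUED = 9

[0] i0/i1  mulh bne  -- pair
[1] i2/i3  blt sub  -- pair
[2] i4/i5  and ld  -- pair
[3] i6  add  -- WAW r3
[4] i7/i8  ld or  -- pair
[5] i9  st  -- no-port MEM/BR
[6] i10/i11  beq and  -- pair
[7] i12  st  -- no-port MEM/MEM
[8] i13  st  -- tail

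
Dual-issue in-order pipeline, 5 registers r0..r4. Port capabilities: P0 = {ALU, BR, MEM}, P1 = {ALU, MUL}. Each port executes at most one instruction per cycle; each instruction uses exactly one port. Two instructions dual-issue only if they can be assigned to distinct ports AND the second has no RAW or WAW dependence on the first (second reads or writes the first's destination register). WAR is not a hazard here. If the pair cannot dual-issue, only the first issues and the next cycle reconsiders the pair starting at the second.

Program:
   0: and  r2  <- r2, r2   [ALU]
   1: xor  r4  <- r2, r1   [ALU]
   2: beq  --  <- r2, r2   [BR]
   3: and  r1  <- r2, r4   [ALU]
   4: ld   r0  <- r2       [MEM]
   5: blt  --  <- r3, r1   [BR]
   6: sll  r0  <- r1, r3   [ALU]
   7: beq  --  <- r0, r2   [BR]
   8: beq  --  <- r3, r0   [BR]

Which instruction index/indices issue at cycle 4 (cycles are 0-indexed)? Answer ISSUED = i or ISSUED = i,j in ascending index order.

#0 head=0: and.ALU i0 RAW r2
#1 head=1: xor.ALU+beq.BR i1/i2 dual
#2 head=3: and.ALU+ld.MEM i3/i4 dual
#3 head=5: blt.BR+sll.ALU i5/i6 dual
#4 head=7: beq.BR i7 no-port BR/BR
#5 head=8: beq.BR i8 tail

ISSUED = 7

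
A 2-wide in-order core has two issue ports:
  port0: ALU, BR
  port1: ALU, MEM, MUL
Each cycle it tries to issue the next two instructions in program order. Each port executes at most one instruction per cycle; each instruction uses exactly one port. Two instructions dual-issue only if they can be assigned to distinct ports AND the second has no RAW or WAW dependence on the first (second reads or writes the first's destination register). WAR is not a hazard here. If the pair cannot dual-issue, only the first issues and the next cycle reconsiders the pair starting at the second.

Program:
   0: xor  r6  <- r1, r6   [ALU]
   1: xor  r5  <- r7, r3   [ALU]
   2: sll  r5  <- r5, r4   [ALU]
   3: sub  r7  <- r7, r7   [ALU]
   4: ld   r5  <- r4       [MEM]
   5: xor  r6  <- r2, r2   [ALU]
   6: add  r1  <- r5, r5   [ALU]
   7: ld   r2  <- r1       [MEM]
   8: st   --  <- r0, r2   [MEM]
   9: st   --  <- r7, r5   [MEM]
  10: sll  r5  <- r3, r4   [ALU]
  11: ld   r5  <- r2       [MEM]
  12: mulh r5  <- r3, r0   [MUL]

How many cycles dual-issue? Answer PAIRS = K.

[0] i0,i1  xor;xor  -- pair
[1] i2,i3  sll;sub  -- pair
[2] i4,i5  ld;xor  -- pair
[3] i6  add  -- RAW r1
[4] i7  ld  -- no-port MEM/MEM
[5] i8  st  -- no-port MEM/MEM
[6] i9,i10  st;sll  -- pair
[7] i11  ld  -- no-port MEM/MUL
[8] i12  mulh  -- tail

PAIRS = 4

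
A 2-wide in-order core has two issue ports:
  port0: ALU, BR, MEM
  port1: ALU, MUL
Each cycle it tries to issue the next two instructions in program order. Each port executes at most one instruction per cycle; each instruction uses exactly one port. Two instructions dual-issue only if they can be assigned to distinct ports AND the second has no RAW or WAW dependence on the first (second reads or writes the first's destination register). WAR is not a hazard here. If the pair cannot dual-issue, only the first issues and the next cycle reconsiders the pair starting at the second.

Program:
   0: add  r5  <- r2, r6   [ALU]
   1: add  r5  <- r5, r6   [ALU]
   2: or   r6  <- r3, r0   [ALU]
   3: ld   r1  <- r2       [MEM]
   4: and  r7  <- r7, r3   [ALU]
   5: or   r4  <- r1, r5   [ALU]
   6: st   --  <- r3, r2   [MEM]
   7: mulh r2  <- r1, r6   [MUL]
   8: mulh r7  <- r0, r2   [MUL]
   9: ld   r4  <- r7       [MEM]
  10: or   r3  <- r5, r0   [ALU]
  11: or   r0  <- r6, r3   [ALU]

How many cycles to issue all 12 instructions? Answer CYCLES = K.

0. add @i0  | RAW+WAW r5
1. add+or @i1,i2  | dual
2. ld+and @i3,i4  | dual
3. or+st @i5,i6  | dual
4. mulh @i7  | no-port MUL/MUL
5. mulh @i8  | RAW r7
6. ld+or @i9,i10  | dual
7. or @i11  | tail

CYCLES = 8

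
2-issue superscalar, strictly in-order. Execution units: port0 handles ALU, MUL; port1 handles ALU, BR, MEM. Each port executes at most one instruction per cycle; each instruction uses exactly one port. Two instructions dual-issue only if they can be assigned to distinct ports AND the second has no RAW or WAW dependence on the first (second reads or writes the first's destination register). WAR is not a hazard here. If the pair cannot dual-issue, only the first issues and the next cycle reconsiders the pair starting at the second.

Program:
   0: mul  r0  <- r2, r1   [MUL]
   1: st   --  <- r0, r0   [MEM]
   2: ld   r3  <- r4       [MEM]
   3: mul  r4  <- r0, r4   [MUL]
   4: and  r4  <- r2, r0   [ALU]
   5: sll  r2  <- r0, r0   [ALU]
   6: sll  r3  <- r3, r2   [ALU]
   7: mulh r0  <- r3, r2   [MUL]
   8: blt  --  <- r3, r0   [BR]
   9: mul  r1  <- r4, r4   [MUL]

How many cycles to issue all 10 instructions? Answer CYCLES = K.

CYCLES = 7

t=0 i0:mul.MUL ; RAW r0
t=1 i1:st.MEM ; no-port MEM/MEM
t=2 i2/i3:ld.MEM+mul.MUL ; 2-wide
t=3 i4/i5:and.ALU+sll.ALU ; 2-wide
t=4 i6:sll.ALU ; RAW r3
t=5 i7:mulh.MUL ; RAW r0
t=6 i8/i9:blt.BR+mul.MUL ; 2-wide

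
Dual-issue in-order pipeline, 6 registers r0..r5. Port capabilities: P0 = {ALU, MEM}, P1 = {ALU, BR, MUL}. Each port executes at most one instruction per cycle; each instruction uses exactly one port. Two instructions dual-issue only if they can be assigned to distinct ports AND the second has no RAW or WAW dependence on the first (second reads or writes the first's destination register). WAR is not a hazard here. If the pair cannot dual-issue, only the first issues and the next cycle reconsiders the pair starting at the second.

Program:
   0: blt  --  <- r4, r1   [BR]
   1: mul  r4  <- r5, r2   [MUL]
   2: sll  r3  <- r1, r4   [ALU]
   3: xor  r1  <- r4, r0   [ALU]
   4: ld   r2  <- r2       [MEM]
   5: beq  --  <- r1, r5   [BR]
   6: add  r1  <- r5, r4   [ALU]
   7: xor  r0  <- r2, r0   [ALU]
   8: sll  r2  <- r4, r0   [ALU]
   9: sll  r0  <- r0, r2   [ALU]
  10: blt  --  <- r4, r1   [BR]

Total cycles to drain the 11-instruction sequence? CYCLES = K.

#0 head=0: blt.BR i0 no-port BR/MUL
#1 head=1: mul.MUL i1 RAW r4
#2 head=2: sll.ALU+xor.ALU i2/i3 pair
#3 head=4: ld.MEM+beq.BR i4/i5 pair
#4 head=6: add.ALU+xor.ALU i6/i7 pair
#5 head=8: sll.ALU i8 RAW r2
#6 head=9: sll.ALU+blt.BR i9/i10 pair

CYCLES = 7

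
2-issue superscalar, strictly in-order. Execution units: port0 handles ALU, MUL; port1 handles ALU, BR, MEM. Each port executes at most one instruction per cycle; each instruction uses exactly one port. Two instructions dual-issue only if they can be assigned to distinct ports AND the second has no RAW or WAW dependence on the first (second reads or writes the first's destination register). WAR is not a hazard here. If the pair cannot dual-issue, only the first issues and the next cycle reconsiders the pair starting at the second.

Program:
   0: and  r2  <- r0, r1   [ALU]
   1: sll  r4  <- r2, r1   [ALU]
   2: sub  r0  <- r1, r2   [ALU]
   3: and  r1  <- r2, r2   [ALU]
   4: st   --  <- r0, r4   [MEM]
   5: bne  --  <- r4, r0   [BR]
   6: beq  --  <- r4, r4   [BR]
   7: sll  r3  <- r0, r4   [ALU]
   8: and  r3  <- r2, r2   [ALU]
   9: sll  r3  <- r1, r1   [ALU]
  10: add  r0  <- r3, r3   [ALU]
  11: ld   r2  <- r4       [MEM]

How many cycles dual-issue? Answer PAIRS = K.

PAIRS = 4

c0: i0 and.ALU  RAW r2
c1: i1&i2 sll.ALU;sub.ALU  dual
c2: i3&i4 and.ALU;st.MEM  dual
c3: i5 bne.BR  no-port BR/BR
c4: i6&i7 beq.BR;sll.ALU  dual
c5: i8 and.ALU  WAW r3
c6: i9 sll.ALU  RAW r3
c7: i10&i11 add.ALU;ld.MEM  dual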